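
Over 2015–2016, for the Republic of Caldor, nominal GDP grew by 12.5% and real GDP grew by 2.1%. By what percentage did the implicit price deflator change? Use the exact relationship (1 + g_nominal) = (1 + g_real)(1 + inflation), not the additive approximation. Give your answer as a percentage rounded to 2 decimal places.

(1 + g_nom) = (1 + g_real)(1 + π), so π = 1.1250 / 1.0210 − 1 = 0.10186.

10.19%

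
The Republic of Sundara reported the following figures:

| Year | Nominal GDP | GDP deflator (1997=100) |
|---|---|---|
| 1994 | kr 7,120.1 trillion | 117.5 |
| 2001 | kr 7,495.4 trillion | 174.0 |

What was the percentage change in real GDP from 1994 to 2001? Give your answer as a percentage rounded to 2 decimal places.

Real GDP 1994 = 7120.1 / 1.175 = 6059.66.
Real GDP 2001 = 7495.4 / 1.740 = 4307.70.
Real growth = 4307.70 / 6059.66 − 1 = -0.2891.

-28.91%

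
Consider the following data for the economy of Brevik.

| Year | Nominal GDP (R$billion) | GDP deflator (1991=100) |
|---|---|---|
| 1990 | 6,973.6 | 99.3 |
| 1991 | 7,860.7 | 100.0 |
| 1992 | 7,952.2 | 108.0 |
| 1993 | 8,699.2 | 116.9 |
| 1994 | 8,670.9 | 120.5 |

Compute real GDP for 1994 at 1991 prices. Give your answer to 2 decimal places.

Real GDP 1994 = 8670.9 / 1.205 = 7195.77.

R$7,195.77 billion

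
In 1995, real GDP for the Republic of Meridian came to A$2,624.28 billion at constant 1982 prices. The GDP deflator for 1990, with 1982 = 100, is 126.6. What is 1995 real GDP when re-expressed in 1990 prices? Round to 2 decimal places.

Real GDP in 1990 prices = Real GDP in 1982 prices × (P_1990/P_1982) = 2624.28 × 1.266 = 3322.34.

A$3,322.34 billion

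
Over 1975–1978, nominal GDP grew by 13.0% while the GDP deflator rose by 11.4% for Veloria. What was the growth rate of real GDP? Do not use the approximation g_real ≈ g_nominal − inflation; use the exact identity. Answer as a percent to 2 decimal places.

1.44%

(1 + g_nom) = (1 + g_real)(1 + π), so g_real = 1.1300 / 1.1140 − 1 = 0.01436.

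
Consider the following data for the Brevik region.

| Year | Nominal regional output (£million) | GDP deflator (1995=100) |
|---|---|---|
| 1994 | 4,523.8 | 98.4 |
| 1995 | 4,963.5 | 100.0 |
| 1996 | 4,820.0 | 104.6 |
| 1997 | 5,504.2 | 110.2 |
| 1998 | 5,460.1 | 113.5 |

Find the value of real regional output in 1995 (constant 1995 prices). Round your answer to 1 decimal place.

£4,963.5 million

Real regional output 1995 = 4963.5 / 1.000 = 4963.50.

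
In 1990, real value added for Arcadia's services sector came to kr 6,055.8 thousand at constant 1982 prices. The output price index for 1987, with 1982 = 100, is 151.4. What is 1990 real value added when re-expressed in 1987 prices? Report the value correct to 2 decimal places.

kr 9,168.48 thousand

Real value added in 1987 prices = Real value added in 1982 prices × (P_1987/P_1982) = 6055.8 × 1.514 = 9168.48.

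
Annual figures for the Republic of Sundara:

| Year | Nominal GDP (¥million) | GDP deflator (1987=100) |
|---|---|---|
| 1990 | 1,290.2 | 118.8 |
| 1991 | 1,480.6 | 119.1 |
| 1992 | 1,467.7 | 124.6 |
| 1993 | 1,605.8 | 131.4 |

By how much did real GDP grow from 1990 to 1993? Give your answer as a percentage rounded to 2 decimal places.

Real GDP 1990 = 1290.2/1.188 = 1086.03.
Real GDP 1993 = 1605.8/1.314 = 1222.07.
Change = 1222.07/1086.03 − 1 = 0.1253.

12.53%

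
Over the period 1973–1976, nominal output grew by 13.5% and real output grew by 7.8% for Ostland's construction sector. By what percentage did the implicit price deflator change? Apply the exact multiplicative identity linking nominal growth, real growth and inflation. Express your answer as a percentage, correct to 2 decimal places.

(1 + g_nom) = (1 + g_real)(1 + π), so π = 1.1350 / 1.0780 − 1 = 0.05288.

5.29%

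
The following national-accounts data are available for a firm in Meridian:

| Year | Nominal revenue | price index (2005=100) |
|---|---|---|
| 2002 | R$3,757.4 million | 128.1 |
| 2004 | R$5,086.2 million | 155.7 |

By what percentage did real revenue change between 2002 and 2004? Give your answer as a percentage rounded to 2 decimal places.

Deflate each year: 2002 → 3757.4/1.281 = 2933.18; 2004 → 5086.2/1.557 = 3266.67.
So real revenue changed by 3266.67/2933.18 − 1 = 0.1137, i.e. 11.37%.

11.37%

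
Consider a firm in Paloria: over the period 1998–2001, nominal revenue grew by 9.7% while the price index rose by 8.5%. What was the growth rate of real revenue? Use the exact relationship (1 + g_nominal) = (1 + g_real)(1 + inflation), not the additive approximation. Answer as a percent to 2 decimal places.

(1 + g_nom) = (1 + g_real)(1 + π), so g_real = 1.0970 / 1.0850 − 1 = 0.01106.

1.11%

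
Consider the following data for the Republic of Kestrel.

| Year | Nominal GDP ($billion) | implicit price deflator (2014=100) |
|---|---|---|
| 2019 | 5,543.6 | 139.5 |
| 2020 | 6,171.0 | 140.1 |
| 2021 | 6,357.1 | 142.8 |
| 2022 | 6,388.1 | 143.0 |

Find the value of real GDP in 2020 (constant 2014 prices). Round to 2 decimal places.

$4,404.71 billion

Real GDP 2020 = 6171.0 / 1.401 = 4404.71.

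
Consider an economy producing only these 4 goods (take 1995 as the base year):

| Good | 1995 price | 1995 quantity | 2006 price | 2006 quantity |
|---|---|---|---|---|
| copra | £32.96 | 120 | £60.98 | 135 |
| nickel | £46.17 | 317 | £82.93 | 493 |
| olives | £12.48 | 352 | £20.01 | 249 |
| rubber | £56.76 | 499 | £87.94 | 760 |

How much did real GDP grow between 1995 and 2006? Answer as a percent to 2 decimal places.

43.17%

Real GDP 1995 = Nominal GDP 1995 = 32.96·120 + 46.17·317 + 12.48·352 + 56.76·499 = 51307.29.
Real GDP 2006 (at 1995 prices) = 32.96·135 + 46.17·493 + 12.48·249 + 56.76·760 = 73456.53.
Real growth = 73456.53/51307.29 − 1 = 0.4317.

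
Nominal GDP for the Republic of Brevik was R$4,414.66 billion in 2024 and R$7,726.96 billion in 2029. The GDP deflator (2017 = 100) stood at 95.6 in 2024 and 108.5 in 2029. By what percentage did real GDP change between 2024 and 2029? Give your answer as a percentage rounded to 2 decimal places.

54.22%

Real GDP 2024 = 4414.66 / 0.956 = 4617.85.
Real GDP 2029 = 7726.96 / 1.085 = 7121.62.
Real growth = 7121.62 / 4617.85 − 1 = 0.5422.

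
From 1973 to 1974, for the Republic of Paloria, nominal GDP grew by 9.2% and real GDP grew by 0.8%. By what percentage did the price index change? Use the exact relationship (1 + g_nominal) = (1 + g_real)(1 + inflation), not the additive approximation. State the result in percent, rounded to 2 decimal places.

(1 + g_nom) = (1 + g_real)(1 + π), so π = 1.0920 / 1.0080 − 1 = 0.08333.

8.33%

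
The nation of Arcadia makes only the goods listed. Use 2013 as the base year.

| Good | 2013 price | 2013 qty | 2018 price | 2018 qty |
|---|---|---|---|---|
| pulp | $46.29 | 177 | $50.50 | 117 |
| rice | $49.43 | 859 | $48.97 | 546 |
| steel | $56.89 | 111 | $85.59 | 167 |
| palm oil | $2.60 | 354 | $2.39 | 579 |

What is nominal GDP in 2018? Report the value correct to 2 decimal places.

Nominal GDP 2018 = Σ (p_2018 × q_2018) = 50.50·117 + 48.97·546 + 85.59·167 + 2.39·579 = 48323.46.

$48323.46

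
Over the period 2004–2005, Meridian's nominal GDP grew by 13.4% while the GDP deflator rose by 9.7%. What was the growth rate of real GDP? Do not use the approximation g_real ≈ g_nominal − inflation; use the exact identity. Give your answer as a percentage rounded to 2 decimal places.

(1 + g_nom) = (1 + g_real)(1 + π), so g_real = 1.1340 / 1.0970 − 1 = 0.03373.

3.37%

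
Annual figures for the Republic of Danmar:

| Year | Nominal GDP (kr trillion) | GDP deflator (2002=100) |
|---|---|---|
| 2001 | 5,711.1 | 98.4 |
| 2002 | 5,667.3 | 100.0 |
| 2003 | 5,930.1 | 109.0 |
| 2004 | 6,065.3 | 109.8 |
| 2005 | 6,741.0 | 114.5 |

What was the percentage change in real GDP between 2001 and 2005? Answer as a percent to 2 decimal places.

Real GDP 2001 = 5711.1/0.984 = 5803.96.
Real GDP 2005 = 6741.0/1.145 = 5887.34.
Change = 5887.34/5803.96 − 1 = 0.0144.

1.44%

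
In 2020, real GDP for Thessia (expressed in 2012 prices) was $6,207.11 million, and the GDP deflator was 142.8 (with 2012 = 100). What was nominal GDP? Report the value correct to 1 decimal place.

Nominal GDP = Real × (GDP deflator/100) = 6207.11 × 1.428 = 8863.75.

$8,863.8 million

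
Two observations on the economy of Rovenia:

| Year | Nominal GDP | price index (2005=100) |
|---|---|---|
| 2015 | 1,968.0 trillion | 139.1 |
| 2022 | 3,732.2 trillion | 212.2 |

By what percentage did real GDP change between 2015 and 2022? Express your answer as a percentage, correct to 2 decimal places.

24.31%

Deflate each year: 2015 → 1968.0/1.391 = 1414.81; 2022 → 3732.2/2.122 = 1758.81.
So real GDP changed by 1758.81/1414.81 − 1 = 0.2431, i.e. 24.31%.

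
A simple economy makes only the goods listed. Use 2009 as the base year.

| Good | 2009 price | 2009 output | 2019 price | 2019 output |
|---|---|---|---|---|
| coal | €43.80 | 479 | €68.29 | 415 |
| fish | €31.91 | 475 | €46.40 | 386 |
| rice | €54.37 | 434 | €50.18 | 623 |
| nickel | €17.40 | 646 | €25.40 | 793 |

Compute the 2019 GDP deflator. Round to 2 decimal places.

124.93

Nominal GDP 2019 = 68.29·415 + 46.40·386 + 50.18·623 + 25.40·793 = 97655.09.
Real GDP 2019 (at 2009 prices) = 43.80·415 + 31.91·386 + 54.37·623 + 17.40·793 = 78164.97.
Deflator = Nominal/Real × 100 = 97655.09/78164.97 × 100 = 124.935.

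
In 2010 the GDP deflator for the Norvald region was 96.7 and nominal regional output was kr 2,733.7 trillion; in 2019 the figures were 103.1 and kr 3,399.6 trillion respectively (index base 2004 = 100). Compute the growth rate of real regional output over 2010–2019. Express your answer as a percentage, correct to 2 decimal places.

16.64%

Real regional output 2010 = 2733.7 / 0.967 = 2826.99.
Real regional output 2019 = 3399.6 / 1.031 = 3297.38.
Real growth = 3297.38 / 2826.99 − 1 = 0.1664.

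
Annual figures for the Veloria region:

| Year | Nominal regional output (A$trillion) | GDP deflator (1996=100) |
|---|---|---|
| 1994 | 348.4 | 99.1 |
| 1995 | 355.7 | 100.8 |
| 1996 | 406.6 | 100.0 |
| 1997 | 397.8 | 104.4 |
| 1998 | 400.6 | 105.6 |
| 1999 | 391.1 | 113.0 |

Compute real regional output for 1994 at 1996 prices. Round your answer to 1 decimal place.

Real regional output 1994 = 348.4 / 0.991 = 351.56.

A$351.6 trillion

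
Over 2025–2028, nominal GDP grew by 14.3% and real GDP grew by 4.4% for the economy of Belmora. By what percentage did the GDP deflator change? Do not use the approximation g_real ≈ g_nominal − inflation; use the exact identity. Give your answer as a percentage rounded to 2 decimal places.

9.48%

(1 + g_nom) = (1 + g_real)(1 + π), so π = 1.1430 / 1.0440 − 1 = 0.09483.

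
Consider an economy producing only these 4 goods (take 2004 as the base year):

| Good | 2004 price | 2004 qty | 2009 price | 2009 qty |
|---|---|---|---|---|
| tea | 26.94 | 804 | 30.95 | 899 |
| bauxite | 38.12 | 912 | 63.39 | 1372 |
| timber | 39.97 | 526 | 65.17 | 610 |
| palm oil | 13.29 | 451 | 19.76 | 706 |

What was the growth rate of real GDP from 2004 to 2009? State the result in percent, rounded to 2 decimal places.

32.17%

Real GDP 2004 = Nominal GDP 2004 = 26.94·804 + 38.12·912 + 39.97·526 + 13.29·451 = 83443.21.
Real GDP 2009 (at 2004 prices) = 26.94·899 + 38.12·1372 + 39.97·610 + 13.29·706 = 110284.14.
Real growth = 110284.14/83443.21 − 1 = 0.3217.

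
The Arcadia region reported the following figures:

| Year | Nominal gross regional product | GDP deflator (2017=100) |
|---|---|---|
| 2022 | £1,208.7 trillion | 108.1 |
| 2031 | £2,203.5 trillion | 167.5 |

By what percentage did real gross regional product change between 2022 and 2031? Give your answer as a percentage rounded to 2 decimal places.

17.65%

Deflate each year: 2022 → 1208.7/1.081 = 1118.13; 2031 → 2203.5/1.675 = 1315.52.
So real gross regional product changed by 1315.52/1118.13 − 1 = 0.1765, i.e. 17.65%.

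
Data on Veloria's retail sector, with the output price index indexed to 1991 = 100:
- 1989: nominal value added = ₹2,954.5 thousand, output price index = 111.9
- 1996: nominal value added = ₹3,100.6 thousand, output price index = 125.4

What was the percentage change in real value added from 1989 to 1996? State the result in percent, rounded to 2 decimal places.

-6.35%

Real value added 1989 = 2954.5 / 1.119 = 2640.30.
Real value added 1996 = 3100.6 / 1.254 = 2472.57.
Real growth = 2472.57 / 2640.30 − 1 = -0.0635.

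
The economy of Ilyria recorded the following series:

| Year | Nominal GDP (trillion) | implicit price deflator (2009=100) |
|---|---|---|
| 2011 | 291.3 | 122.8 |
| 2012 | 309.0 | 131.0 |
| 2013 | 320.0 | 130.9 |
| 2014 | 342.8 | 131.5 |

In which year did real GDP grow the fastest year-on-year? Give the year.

2014

2012: real = 309.0/1.310 = 235.88; growth vs 2011 (237.21) = -0.56%.
2013: real = 320.0/1.309 = 244.46; growth vs 2012 (235.88) = 3.64%.
2014: real = 342.8/1.315 = 260.68; growth vs 2013 (244.46) = 6.64%.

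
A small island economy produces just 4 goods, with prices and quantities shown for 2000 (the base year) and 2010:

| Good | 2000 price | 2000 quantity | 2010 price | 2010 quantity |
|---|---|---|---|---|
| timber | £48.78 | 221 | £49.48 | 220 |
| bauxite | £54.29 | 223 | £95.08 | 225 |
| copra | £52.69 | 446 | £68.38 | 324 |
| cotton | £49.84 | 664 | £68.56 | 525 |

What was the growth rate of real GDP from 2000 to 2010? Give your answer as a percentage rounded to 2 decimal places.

-16.73%

Real GDP 2000 = Nominal GDP 2000 = 48.78·221 + 54.29·223 + 52.69·446 + 49.84·664 = 79480.55.
Real GDP 2010 (at 2000 prices) = 48.78·220 + 54.29·225 + 52.69·324 + 49.84·525 = 66184.41.
Real growth = 66184.41/79480.55 − 1 = -0.1673.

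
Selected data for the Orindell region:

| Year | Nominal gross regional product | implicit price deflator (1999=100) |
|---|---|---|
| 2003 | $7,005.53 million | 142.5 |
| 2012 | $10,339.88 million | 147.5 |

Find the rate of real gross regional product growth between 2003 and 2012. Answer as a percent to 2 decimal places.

42.59%

Real gross regional product 2003 = 7005.53 / 1.425 = 4916.16.
Real gross regional product 2012 = 10339.88 / 1.475 = 7010.09.
Real growth = 7010.09 / 4916.16 − 1 = 0.4259.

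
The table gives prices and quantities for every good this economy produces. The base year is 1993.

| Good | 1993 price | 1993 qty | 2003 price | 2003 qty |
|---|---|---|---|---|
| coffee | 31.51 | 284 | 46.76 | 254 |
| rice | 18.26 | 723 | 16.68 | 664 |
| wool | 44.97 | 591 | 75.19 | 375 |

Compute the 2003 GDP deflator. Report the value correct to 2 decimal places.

138.27

Nominal GDP 2003 = 46.76·254 + 16.68·664 + 75.19·375 = 51148.81.
Real GDP 2003 (at 1993 prices) = 31.51·254 + 18.26·664 + 44.97·375 = 36991.93.
Deflator = Nominal/Real × 100 = 51148.81/36991.93 × 100 = 138.270.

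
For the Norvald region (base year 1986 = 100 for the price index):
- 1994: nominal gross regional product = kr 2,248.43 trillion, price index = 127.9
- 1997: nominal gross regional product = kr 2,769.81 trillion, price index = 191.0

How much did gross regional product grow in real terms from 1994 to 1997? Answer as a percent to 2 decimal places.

-17.51%

Real gross regional product 1994 = 2248.43 / 1.279 = 1757.96.
Real gross regional product 1997 = 2769.81 / 1.910 = 1450.16.
Real growth = 1450.16 / 1757.96 − 1 = -0.1751.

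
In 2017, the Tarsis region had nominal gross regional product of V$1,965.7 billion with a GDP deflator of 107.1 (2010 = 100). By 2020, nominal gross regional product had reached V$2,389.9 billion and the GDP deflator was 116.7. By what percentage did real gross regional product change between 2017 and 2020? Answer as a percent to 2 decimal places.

Real gross regional product 2017 = 1965.7 / 1.071 = 1835.39.
Real gross regional product 2020 = 2389.9 / 1.167 = 2047.90.
Real growth = 2047.90 / 1835.39 − 1 = 0.1158.

11.58%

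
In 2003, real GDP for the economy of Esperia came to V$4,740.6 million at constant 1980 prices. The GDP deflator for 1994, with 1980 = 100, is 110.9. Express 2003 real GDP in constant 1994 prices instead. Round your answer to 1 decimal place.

V$5,257.3 million

Real GDP in 1994 prices = Real GDP in 1980 prices × (P_1994/P_1980) = 4740.6 × 1.109 = 5257.33.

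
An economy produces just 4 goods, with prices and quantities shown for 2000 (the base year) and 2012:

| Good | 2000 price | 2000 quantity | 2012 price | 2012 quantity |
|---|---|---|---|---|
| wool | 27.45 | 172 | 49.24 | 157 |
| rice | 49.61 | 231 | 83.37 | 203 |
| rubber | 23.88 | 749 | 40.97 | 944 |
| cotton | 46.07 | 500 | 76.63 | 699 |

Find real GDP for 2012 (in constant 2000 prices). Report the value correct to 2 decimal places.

Real GDP 2012 = Σ (p_2000 × q_2012) = 27.45·157 + 49.61·203 + 23.88·944 + 46.07·699 = 69126.13.

69126.13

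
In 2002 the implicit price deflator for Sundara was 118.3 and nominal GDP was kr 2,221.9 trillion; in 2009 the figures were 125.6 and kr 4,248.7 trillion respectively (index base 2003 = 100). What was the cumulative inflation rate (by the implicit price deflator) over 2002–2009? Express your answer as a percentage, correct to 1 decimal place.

Price-level change = 125.6 / 118.3 − 1 = 0.0617.

6.2%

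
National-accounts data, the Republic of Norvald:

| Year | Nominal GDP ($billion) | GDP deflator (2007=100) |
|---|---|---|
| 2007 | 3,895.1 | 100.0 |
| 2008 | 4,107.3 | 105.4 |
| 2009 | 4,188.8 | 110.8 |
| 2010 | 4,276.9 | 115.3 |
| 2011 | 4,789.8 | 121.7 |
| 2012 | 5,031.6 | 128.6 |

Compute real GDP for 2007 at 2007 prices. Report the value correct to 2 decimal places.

$3,895.10 billion

Real GDP 2007 = 3895.1 / 1.000 = 3895.10.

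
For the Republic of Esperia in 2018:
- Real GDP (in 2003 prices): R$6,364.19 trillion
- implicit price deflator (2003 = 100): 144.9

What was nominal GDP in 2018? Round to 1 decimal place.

R$9,221.7 trillion

Nominal GDP = Real × (implicit price deflator/100) = 6364.19 × 1.449 = 9221.71.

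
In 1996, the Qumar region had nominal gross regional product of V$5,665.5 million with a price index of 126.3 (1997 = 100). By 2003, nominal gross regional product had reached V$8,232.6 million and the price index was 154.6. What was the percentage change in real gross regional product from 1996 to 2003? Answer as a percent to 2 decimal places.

18.71%

Real gross regional product 1996 = 5665.5 / 1.263 = 4485.75.
Real gross regional product 2003 = 8232.6 / 1.546 = 5325.10.
Real growth = 5325.10 / 4485.75 − 1 = 0.1871.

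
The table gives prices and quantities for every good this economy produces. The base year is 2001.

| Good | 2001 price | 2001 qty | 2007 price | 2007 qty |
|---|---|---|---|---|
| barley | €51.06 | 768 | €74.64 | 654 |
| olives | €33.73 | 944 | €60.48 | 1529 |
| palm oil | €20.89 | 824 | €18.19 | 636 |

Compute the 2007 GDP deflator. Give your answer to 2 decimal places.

Nominal GDP 2007 = 74.64·654 + 60.48·1529 + 18.19·636 = 152857.32.
Real GDP 2007 (at 2001 prices) = 51.06·654 + 33.73·1529 + 20.89·636 = 98252.45.
Deflator = Nominal/Real × 100 = 152857.32/98252.45 × 100 = 155.576.

155.58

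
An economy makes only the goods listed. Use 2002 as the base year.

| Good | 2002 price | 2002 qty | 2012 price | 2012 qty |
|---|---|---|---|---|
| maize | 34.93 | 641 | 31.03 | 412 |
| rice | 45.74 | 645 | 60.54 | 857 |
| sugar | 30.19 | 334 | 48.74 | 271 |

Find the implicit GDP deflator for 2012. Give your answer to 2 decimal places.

126.07

Nominal GDP 2012 = 31.03·412 + 60.54·857 + 48.74·271 = 77875.68.
Real GDP 2012 (at 2002 prices) = 34.93·412 + 45.74·857 + 30.19·271 = 61771.83.
Deflator = Nominal/Real × 100 = 77875.68/61771.83 × 100 = 126.070.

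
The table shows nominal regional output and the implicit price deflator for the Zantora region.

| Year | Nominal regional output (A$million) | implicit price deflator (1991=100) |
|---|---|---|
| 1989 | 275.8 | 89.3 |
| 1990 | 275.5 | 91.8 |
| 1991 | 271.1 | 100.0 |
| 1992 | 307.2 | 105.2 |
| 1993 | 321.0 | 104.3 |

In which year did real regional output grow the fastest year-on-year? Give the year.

1992

1990: real = 275.5/0.918 = 300.11; growth vs 1989 (308.85) = -2.83%.
1991: real = 271.1/1.000 = 271.10; growth vs 1990 (300.11) = -9.67%.
1992: real = 307.2/1.052 = 292.02; growth vs 1991 (271.10) = 7.72%.
1993: real = 321.0/1.043 = 307.77; growth vs 1992 (292.02) = 5.39%.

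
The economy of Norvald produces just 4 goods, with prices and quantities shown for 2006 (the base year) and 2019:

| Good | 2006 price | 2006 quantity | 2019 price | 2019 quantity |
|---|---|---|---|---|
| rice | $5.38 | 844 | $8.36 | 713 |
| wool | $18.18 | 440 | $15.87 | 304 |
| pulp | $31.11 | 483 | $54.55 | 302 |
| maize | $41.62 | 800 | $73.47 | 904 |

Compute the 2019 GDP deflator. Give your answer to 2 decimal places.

166.14

Nominal GDP 2019 = 8.36·713 + 15.87·304 + 54.55·302 + 73.47·904 = 93676.14.
Real GDP 2019 (at 2006 prices) = 5.38·713 + 18.18·304 + 31.11·302 + 41.62·904 = 56382.36.
Deflator = Nominal/Real × 100 = 93676.14/56382.36 × 100 = 166.144.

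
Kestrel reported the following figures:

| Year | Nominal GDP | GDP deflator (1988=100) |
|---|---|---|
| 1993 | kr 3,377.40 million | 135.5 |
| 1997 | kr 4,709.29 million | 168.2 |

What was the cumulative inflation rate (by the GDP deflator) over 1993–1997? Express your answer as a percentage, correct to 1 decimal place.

Price-level change = 168.2 / 135.5 − 1 = 0.2413.

24.1%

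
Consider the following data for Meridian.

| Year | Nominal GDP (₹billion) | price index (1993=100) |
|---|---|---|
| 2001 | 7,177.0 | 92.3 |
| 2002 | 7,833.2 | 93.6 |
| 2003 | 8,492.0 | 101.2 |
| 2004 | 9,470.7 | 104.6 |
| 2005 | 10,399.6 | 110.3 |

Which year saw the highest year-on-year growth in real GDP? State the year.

2002: real = 7833.2/0.936 = 8368.80; growth vs 2001 (7775.73) = 7.63%.
2003: real = 8492.0/1.012 = 8391.30; growth vs 2002 (8368.80) = 0.27%.
2004: real = 9470.7/1.046 = 9054.21; growth vs 2003 (8391.30) = 7.90%.
2005: real = 10399.6/1.103 = 9428.47; growth vs 2004 (9054.21) = 4.13%.

2004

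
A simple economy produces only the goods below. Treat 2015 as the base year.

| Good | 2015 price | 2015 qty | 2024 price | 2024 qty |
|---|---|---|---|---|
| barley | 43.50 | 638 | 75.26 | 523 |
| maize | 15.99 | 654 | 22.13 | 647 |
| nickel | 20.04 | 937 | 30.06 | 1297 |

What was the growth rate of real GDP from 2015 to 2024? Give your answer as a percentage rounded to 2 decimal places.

Real GDP 2015 = Nominal GDP 2015 = 43.50·638 + 15.99·654 + 20.04·937 = 56987.94.
Real GDP 2024 (at 2015 prices) = 43.50·523 + 15.99·647 + 20.04·1297 = 59087.91.
Real growth = 59087.91/56987.94 − 1 = 0.0368.

3.68%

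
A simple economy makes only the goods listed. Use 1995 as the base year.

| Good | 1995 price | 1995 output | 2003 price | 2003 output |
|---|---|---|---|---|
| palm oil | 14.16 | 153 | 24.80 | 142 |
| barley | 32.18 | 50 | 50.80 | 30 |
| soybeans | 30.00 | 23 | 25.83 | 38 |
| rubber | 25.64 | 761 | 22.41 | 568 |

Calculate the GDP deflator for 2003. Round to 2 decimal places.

Nominal GDP 2003 = 24.80·142 + 50.80·30 + 25.83·38 + 22.41·568 = 18756.02.
Real GDP 2003 (at 1995 prices) = 14.16·142 + 32.18·30 + 30.00·38 + 25.64·568 = 18679.64.
Deflator = Nominal/Real × 100 = 18756.02/18679.64 × 100 = 100.409.

100.41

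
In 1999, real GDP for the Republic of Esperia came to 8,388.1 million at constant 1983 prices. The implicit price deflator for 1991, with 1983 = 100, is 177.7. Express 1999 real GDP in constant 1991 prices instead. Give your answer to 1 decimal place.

Real GDP in 1991 prices = Real GDP in 1983 prices × (P_1991/P_1983) = 8388.1 × 1.777 = 14905.65.

14,905.7 million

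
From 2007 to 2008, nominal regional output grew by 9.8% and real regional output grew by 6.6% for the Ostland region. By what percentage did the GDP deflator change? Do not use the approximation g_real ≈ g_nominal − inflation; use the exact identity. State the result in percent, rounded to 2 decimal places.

3.00%

(1 + g_nom) = (1 + g_real)(1 + π), so π = 1.0980 / 1.0660 − 1 = 0.03002.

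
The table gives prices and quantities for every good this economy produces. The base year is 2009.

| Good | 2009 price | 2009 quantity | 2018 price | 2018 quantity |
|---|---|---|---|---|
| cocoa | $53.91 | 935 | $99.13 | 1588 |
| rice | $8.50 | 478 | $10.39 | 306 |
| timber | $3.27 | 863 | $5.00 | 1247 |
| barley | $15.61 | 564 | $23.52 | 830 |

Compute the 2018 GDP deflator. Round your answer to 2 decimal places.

177.07

Nominal GDP 2018 = 99.13·1588 + 10.39·306 + 5.00·1247 + 23.52·830 = 186354.38.
Real GDP 2018 (at 2009 prices) = 53.91·1588 + 8.50·306 + 3.27·1247 + 15.61·830 = 105244.07.
Deflator = Nominal/Real × 100 = 186354.38/105244.07 × 100 = 177.069.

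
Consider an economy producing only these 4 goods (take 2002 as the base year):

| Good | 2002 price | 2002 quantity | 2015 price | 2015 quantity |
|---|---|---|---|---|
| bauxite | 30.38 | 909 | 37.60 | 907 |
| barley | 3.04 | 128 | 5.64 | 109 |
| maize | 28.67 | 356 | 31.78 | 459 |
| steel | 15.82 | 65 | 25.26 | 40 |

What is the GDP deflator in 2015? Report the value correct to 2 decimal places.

120.72

Nominal GDP 2015 = 37.60·907 + 5.64·109 + 31.78·459 + 25.26·40 = 50315.38.
Real GDP 2015 (at 2002 prices) = 30.38·907 + 3.04·109 + 28.67·459 + 15.82·40 = 41678.35.
Deflator = Nominal/Real × 100 = 50315.38/41678.35 × 100 = 120.723.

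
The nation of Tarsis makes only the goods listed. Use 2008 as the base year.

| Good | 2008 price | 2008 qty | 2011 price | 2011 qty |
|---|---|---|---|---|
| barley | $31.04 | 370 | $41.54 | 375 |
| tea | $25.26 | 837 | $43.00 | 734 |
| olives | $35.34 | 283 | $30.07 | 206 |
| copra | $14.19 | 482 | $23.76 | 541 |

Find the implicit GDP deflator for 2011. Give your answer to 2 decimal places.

146.64

Nominal GDP 2011 = 41.54·375 + 43.00·734 + 30.07·206 + 23.76·541 = 66188.08.
Real GDP 2011 (at 2008 prices) = 31.04·375 + 25.26·734 + 35.34·206 + 14.19·541 = 45137.67.
Deflator = Nominal/Real × 100 = 66188.08/45137.67 × 100 = 146.636.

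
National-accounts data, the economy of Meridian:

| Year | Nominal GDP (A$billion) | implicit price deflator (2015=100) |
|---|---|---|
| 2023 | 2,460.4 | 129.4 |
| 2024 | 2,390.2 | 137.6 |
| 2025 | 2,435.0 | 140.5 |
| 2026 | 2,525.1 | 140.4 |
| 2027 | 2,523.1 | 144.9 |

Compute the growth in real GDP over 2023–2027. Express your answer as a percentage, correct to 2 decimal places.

Real GDP 2023 = 2460.4/1.294 = 1901.39.
Real GDP 2027 = 2523.1/1.449 = 1741.27.
Change = 1741.27/1901.39 − 1 = -0.0842.

-8.42%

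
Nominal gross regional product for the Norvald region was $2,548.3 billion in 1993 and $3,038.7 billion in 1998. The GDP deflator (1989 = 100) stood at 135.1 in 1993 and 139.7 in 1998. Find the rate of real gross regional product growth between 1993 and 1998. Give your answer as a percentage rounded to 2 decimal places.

15.32%

Real gross regional product 1993 = 2548.3 / 1.351 = 1886.23.
Real gross regional product 1998 = 3038.7 / 1.397 = 2175.16.
Real growth = 2175.16 / 1886.23 − 1 = 0.1532.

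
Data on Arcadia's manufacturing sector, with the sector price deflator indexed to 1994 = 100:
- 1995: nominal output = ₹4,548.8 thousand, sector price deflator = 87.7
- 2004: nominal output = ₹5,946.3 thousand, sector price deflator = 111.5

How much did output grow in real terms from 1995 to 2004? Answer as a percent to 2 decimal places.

2.82%

Deflate each year: 1995 → 4548.8/0.877 = 5186.77; 2004 → 5946.3/1.115 = 5333.00.
So real output changed by 5333.00/5186.77 − 1 = 0.0282, i.e. 2.82%.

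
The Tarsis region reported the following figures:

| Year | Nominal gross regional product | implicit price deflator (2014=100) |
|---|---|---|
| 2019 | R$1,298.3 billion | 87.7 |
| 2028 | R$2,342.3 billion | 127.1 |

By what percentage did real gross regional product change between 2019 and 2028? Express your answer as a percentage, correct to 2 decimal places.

24.49%

Real gross regional product 2019 = 1298.3 / 0.877 = 1480.39.
Real gross regional product 2028 = 2342.3 / 1.271 = 1842.88.
Real growth = 1842.88 / 1480.39 − 1 = 0.2449.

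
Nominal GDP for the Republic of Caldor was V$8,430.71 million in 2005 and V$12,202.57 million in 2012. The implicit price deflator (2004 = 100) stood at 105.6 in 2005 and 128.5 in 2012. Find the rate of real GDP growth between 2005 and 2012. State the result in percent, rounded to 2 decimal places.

18.95%

Deflate each year: 2005 → 8430.71/1.056 = 7983.63; 2012 → 12202.57/1.285 = 9496.16.
So real GDP changed by 9496.16/7983.63 − 1 = 0.1895, i.e. 18.95%.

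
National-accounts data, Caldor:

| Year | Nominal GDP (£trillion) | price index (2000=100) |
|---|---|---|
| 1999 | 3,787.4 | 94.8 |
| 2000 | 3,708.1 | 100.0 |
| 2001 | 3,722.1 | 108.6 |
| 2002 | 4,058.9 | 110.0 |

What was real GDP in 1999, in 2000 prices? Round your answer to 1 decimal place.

£3,995.1 trillion

Real GDP 1999 = 3787.4 / 0.948 = 3995.15.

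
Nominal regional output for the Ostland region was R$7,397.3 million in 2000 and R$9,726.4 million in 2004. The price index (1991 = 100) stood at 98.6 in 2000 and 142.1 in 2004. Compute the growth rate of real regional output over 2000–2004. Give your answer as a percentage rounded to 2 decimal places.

Deflate each year: 2000 → 7397.3/0.986 = 7502.33; 2004 → 9726.4/1.421 = 6844.76.
So real regional output changed by 6844.76/7502.33 − 1 = -0.0876, i.e. -8.76%.

-8.76%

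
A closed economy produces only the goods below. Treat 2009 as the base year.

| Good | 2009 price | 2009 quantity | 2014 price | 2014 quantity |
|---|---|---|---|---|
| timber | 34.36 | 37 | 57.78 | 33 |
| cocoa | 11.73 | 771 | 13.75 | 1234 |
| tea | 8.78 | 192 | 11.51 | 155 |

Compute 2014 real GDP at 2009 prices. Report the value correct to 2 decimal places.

16969.60

Real GDP 2014 = Σ (p_2009 × q_2014) = 34.36·33 + 11.73·1234 + 8.78·155 = 16969.60.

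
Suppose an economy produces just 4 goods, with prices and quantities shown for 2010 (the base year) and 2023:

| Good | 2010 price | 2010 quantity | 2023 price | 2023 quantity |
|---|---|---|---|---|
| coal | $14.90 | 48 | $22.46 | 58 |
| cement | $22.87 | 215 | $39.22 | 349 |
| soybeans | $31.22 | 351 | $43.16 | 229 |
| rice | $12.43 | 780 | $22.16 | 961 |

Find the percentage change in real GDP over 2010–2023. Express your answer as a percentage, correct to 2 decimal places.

6.29%

Real GDP 2010 = Nominal GDP 2010 = 14.90·48 + 22.87·215 + 31.22·351 + 12.43·780 = 26285.87.
Real GDP 2023 (at 2010 prices) = 14.90·58 + 22.87·349 + 31.22·229 + 12.43·961 = 27940.44.
Real growth = 27940.44/26285.87 − 1 = 0.0629.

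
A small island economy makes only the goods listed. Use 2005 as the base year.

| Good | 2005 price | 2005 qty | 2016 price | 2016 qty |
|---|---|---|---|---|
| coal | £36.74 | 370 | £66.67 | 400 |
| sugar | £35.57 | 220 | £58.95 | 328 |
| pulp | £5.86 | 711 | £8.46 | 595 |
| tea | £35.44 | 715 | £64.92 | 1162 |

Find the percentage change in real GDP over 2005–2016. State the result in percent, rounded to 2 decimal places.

Real GDP 2005 = Nominal GDP 2005 = 36.74·370 + 35.57·220 + 5.86·711 + 35.44·715 = 50925.26.
Real GDP 2016 (at 2005 prices) = 36.74·400 + 35.57·328 + 5.86·595 + 35.44·1162 = 71030.94.
Real growth = 71030.94/50925.26 − 1 = 0.3948.

39.48%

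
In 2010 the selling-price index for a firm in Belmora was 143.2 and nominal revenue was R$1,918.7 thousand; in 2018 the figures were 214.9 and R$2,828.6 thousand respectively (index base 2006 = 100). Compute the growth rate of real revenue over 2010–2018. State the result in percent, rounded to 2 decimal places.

-1.76%

Deflate each year: 2010 → 1918.7/1.432 = 1339.87; 2018 → 2828.6/2.149 = 1316.24.
So real revenue changed by 1316.24/1339.87 − 1 = -0.0176, i.e. -1.76%.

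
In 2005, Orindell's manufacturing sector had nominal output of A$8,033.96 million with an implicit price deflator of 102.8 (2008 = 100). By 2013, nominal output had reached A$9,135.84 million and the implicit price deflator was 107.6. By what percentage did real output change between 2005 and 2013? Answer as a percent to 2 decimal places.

Real output 2005 = 8033.96 / 1.028 = 7815.14.
Real output 2013 = 9135.84 / 1.076 = 8490.56.
Real growth = 8490.56 / 7815.14 − 1 = 0.0864.

8.64%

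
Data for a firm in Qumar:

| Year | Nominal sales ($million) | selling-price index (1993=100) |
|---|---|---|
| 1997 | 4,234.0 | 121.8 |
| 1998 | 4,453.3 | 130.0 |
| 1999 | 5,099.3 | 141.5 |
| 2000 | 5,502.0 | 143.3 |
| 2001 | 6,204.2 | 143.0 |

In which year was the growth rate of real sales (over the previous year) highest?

1998: real = 4453.3/1.300 = 3425.62; growth vs 1997 (3476.19) = -1.45%.
1999: real = 5099.3/1.415 = 3603.75; growth vs 1998 (3425.62) = 5.20%.
2000: real = 5502.0/1.433 = 3839.50; growth vs 1999 (3603.75) = 6.54%.
2001: real = 6204.2/1.430 = 4338.60; growth vs 2000 (3839.50) = 13.00%.

2001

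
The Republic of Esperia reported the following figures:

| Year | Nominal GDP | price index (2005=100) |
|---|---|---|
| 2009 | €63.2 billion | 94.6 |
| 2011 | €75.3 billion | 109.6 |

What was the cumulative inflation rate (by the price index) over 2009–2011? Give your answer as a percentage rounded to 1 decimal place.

15.9%

Price-level change = 109.6 / 94.6 − 1 = 0.1586.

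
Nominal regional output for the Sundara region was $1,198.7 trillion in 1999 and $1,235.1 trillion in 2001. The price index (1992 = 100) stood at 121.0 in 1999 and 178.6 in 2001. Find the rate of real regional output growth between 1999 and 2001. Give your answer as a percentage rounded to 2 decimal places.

Deflate each year: 1999 → 1198.7/1.210 = 990.66; 2001 → 1235.1/1.786 = 691.55.
So real regional output changed by 691.55/990.66 − 1 = -0.3019, i.e. -30.19%.

-30.19%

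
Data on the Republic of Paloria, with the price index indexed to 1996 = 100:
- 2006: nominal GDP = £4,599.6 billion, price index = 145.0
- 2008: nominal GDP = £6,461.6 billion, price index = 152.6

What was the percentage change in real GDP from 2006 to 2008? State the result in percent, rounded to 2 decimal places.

Real GDP 2006 = 4599.6 / 1.450 = 3172.14.
Real GDP 2008 = 6461.6 / 1.526 = 4234.34.
Real growth = 4234.34 / 3172.14 − 1 = 0.3349.

33.49%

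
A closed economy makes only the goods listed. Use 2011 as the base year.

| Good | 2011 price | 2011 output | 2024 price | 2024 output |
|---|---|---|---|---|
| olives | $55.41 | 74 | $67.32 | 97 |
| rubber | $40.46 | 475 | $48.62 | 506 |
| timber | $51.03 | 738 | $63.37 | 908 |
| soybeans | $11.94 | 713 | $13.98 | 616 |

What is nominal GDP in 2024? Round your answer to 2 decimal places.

$97283.40

Nominal GDP 2024 = Σ (p_2024 × q_2024) = 67.32·97 + 48.62·506 + 63.37·908 + 13.98·616 = 97283.40.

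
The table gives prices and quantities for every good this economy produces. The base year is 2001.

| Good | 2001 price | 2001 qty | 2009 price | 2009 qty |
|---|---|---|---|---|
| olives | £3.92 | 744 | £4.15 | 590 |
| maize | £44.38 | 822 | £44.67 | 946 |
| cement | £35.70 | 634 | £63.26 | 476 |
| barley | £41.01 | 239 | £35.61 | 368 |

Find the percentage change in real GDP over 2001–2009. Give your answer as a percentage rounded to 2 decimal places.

Real GDP 2001 = Nominal GDP 2001 = 3.92·744 + 44.38·822 + 35.70·634 + 41.01·239 = 71832.03.
Real GDP 2009 (at 2001 prices) = 3.92·590 + 44.38·946 + 35.70·476 + 41.01·368 = 76381.16.
Real growth = 76381.16/71832.03 − 1 = 0.0633.

6.33%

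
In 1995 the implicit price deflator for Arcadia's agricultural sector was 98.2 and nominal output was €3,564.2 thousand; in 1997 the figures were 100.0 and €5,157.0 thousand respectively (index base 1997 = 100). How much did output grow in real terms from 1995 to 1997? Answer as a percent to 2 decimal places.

42.08%

Real output 1995 = 3564.2 / 0.982 = 3629.53.
Real output 1997 = 5157.0 / 1.000 = 5157.00.
Real growth = 5157.00 / 3629.53 − 1 = 0.4208.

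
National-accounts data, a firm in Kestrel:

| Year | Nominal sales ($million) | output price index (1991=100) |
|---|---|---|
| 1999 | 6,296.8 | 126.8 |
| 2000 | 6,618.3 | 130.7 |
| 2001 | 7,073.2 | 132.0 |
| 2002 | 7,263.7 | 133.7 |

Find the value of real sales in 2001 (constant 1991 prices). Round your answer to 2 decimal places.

Real sales 2001 = 7073.2 / 1.320 = 5358.48.

$5,358.48 million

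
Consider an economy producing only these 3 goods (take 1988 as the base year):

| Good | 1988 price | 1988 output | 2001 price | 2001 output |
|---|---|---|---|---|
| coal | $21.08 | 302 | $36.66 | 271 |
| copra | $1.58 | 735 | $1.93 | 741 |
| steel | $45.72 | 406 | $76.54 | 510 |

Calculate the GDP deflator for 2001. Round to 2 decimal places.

Nominal GDP 2001 = 36.66·271 + 1.93·741 + 76.54·510 = 50400.39.
Real GDP 2001 (at 1988 prices) = 21.08·271 + 1.58·741 + 45.72·510 = 30200.66.
Deflator = Nominal/Real × 100 = 50400.39/30200.66 × 100 = 166.885.

166.89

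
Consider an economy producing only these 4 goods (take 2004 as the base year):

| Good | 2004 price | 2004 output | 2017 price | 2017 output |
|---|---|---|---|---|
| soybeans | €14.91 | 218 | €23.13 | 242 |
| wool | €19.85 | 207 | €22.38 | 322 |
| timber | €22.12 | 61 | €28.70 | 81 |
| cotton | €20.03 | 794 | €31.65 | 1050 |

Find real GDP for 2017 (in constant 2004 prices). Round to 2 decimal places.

€32823.14

Real GDP 2017 = Σ (p_2004 × q_2017) = 14.91·242 + 19.85·322 + 22.12·81 + 20.03·1050 = 32823.14.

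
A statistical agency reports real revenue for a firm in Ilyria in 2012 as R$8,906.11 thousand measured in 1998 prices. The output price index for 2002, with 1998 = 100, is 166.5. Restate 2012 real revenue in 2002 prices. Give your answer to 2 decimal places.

Real revenue in 2002 prices = Real revenue in 1998 prices × (P_2002/P_1998) = 8906.11 × 1.665 = 14828.67.

R$14,828.67 thousand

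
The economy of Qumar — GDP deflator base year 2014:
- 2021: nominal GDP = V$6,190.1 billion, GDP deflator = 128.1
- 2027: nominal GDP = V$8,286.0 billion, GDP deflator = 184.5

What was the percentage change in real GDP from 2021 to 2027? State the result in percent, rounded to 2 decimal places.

Deflate each year: 2021 → 6190.1/1.281 = 4832.24; 2027 → 8286.0/1.845 = 4491.06.
So real GDP changed by 4491.06/4832.24 − 1 = -0.0706, i.e. -7.06%.

-7.06%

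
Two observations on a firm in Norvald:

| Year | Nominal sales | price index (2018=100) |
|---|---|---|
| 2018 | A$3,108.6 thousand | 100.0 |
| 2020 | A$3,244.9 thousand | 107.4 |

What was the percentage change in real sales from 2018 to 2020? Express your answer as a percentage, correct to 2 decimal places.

-2.81%

Deflate each year: 2018 → 3108.6/1.000 = 3108.60; 2020 → 3244.9/1.074 = 3021.32.
So real sales changed by 3021.32/3108.60 − 1 = -0.0281, i.e. -2.81%.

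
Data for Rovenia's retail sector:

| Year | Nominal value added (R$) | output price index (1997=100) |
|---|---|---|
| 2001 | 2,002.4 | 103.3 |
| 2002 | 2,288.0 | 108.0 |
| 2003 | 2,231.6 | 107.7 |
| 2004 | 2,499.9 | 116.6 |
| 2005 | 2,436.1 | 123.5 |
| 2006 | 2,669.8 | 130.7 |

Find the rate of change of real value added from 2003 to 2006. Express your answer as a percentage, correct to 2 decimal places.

Real value added 2003 = 2231.6/1.077 = 2072.05.
Real value added 2006 = 2669.8/1.307 = 2042.69.
Change = 2042.69/2072.05 − 1 = -0.0142.

-1.42%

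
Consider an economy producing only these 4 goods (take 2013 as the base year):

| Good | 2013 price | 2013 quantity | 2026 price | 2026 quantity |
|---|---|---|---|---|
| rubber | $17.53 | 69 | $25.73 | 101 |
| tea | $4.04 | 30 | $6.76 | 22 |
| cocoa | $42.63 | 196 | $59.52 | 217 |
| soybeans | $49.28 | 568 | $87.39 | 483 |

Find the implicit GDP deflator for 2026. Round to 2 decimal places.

165.77

Nominal GDP 2026 = 25.73·101 + 6.76·22 + 59.52·217 + 87.39·483 = 57872.66.
Real GDP 2026 (at 2013 prices) = 17.53·101 + 4.04·22 + 42.63·217 + 49.28·483 = 34912.36.
Deflator = Nominal/Real × 100 = 57872.66/34912.36 × 100 = 165.766.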